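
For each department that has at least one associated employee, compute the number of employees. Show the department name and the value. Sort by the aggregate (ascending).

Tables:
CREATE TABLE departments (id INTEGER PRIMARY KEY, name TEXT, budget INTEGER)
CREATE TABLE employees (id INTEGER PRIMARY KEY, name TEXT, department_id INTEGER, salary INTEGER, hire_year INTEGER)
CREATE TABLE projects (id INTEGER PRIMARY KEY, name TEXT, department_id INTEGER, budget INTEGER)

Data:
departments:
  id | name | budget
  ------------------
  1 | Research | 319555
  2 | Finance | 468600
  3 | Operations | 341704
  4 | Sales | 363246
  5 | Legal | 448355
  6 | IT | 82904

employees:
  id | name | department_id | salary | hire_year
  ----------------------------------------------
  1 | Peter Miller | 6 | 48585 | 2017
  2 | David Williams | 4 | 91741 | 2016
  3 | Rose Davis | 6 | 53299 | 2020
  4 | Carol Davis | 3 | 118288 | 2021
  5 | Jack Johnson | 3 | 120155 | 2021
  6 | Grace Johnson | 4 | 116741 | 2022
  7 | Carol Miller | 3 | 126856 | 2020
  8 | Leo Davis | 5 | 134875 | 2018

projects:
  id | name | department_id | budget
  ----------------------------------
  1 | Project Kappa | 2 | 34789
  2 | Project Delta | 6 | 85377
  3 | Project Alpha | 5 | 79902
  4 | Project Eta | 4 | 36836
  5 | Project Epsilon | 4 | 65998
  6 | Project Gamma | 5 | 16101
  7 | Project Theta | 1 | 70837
SELECT p.name, COUNT(*) AS n FROM employees c JOIN departments p ON c.department_id = p.id GROUP BY p.id, p.name ORDER BY n ASC

Execution result:
name | n
Legal | 1
Sales | 2
IT | 2
Operations | 3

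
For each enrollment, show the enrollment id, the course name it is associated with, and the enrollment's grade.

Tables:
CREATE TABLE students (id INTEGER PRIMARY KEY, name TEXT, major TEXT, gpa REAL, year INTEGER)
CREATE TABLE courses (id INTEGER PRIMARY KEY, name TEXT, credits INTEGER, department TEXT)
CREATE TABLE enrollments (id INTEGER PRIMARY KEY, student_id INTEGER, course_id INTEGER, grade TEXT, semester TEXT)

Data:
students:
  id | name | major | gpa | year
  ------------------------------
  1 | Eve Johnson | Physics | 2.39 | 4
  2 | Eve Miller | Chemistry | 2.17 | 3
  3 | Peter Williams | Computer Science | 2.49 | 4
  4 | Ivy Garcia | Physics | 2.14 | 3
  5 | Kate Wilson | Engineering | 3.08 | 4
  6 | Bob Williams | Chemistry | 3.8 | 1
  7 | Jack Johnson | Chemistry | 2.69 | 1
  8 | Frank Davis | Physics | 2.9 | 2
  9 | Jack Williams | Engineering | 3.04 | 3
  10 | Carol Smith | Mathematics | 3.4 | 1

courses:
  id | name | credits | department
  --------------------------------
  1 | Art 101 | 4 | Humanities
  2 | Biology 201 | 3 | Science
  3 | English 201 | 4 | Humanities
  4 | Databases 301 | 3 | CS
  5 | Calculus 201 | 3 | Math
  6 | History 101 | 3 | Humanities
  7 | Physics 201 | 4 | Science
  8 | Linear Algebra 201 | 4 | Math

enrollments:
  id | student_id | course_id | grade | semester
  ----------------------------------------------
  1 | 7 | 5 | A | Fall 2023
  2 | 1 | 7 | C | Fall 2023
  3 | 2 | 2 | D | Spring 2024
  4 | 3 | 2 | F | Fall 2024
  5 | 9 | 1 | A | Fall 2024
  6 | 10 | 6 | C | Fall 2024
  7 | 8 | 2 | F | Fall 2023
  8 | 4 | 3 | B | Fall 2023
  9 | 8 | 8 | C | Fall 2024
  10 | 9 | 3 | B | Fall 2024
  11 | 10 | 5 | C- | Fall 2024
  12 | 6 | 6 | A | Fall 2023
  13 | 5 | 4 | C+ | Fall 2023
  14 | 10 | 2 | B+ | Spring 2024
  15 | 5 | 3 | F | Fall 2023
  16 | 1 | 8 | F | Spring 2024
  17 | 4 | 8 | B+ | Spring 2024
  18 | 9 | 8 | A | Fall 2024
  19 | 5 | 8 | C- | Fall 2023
SELECT c.id, p.name AS course, c.grade FROM enrollments c JOIN courses p ON c.course_id = p.id

Execution result:
id | course | grade
1 | Calculus 201 | A
2 | Physics 201 | C
3 | Biology 201 | D
4 | Biology 201 | F
5 | Art 101 | A
6 | History 101 | C
7 | Biology 201 | F
8 | English 201 | B
9 | Linear Algebra 201 | C
10 | English 201 | B
11 | Calculus 201 | C-
12 | History 101 | A
13 | Databases 301 | C+
14 | Biology 201 | B+
15 | English 201 | F
16 | Linear Algebra 201 | F
17 | Linear Algebra 201 | B+
18 | Linear Algebra 201 | A
19 | Linear Algebra 201 | C-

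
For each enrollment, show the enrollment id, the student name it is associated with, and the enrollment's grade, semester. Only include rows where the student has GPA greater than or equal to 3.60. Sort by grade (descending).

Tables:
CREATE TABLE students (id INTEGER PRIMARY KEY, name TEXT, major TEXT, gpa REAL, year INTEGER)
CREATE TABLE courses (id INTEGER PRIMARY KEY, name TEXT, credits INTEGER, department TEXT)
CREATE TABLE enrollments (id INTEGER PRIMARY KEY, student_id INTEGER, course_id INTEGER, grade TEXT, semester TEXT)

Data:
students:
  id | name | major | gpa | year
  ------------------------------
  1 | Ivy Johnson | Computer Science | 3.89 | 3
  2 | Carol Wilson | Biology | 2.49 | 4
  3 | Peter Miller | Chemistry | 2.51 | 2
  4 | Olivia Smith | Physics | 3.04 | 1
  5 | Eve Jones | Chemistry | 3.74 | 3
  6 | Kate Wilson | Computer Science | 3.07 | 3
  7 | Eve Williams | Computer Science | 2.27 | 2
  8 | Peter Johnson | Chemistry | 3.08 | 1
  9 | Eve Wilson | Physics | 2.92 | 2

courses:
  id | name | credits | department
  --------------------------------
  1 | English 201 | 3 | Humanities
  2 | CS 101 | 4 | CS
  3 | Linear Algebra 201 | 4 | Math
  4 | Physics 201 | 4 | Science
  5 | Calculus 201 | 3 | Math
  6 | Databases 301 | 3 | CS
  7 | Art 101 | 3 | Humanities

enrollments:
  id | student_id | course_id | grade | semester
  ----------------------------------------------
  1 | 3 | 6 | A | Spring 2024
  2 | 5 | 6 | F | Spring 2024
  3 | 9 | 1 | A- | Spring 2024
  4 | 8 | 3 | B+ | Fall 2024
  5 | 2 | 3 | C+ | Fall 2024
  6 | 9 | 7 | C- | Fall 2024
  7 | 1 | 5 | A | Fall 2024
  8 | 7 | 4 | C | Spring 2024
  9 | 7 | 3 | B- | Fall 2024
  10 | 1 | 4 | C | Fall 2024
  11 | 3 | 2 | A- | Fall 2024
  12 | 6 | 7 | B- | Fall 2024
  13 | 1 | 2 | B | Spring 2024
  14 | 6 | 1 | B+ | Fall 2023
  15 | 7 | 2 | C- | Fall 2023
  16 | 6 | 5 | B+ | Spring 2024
SELECT c.id, p.name AS student, c.grade, c.semester FROM enrollments c JOIN students p ON c.student_id = p.id WHERE p.gpa >= 3.6 ORDER BY c.grade DESC

Execution result:
id | student | grade | semester
2 | Eve Jones | F | Spring 2024
10 | Ivy Johnson | C | Fall 2024
13 | Ivy Johnson | B | Spring 2024
7 | Ivy Johnson | A | Fall 2024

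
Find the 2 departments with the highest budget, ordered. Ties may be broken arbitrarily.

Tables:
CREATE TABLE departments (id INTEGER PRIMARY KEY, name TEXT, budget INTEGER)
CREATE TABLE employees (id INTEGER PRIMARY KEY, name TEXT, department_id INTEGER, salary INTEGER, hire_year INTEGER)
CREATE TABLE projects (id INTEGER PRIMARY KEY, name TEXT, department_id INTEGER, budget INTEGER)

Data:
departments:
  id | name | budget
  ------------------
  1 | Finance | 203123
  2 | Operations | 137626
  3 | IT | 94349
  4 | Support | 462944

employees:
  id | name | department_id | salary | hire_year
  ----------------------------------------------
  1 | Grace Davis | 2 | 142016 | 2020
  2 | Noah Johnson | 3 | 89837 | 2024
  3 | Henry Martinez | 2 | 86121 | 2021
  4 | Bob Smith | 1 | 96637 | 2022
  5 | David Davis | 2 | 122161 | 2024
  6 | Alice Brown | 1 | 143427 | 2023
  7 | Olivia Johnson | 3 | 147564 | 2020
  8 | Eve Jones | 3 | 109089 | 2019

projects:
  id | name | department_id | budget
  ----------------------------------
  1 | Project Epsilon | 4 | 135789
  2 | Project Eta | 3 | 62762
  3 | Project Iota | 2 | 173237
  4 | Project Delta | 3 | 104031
SELECT name, budget FROM departments ORDER BY budget DESC LIMIT 2

Execution result:
name | budget
Support | 462944
Finance | 203123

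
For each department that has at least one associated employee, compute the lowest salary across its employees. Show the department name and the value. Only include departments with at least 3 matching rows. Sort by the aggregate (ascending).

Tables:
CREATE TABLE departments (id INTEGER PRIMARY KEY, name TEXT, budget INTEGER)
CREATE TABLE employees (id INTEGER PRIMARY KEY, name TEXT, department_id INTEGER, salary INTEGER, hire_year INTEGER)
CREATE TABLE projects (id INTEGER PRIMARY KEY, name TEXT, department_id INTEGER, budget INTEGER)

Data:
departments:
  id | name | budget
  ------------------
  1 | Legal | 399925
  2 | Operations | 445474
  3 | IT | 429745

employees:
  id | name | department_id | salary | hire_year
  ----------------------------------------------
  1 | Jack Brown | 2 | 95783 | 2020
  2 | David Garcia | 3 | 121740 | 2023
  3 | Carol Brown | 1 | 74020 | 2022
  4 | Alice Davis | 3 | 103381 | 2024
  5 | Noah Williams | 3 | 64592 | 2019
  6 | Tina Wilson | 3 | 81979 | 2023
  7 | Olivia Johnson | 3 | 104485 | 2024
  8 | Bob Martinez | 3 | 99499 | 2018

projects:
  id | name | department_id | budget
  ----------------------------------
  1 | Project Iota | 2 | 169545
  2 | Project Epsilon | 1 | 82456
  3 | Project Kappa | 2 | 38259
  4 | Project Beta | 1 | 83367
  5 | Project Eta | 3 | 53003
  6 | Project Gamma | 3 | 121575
SELECT p.name, MIN(c.salary) AS min_salary FROM employees c JOIN departments p ON c.department_id = p.id GROUP BY p.id, p.name HAVING COUNT(*) >= 3 ORDER BY min_salary ASC

Execution result:
name | min_salary
IT | 64592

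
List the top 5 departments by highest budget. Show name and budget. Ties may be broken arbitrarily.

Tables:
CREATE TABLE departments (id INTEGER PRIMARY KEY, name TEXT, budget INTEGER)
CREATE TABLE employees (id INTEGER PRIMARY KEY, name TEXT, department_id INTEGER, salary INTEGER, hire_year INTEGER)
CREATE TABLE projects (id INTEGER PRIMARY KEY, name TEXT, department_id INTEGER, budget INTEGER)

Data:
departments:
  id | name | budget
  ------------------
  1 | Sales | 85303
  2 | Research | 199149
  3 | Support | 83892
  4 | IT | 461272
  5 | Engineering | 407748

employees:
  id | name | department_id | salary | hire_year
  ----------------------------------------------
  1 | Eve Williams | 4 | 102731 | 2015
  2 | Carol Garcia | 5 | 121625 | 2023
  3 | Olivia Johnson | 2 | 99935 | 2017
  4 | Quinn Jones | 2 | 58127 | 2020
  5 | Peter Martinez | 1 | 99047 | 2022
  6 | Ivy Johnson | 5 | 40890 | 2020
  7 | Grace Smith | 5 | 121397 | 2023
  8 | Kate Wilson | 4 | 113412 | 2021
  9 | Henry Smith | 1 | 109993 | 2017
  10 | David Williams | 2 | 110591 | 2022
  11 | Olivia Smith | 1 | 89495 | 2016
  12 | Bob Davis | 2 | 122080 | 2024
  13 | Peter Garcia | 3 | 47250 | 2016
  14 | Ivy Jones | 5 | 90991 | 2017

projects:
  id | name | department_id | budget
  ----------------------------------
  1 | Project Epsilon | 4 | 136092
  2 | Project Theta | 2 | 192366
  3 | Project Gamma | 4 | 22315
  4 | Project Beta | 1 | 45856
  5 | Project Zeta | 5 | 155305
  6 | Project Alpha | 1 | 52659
SELECT name, budget FROM departments ORDER BY budget DESC LIMIT 5

Execution result:
name | budget
IT | 461272
Engineering | 407748
Research | 199149
Sales | 85303
Support | 83892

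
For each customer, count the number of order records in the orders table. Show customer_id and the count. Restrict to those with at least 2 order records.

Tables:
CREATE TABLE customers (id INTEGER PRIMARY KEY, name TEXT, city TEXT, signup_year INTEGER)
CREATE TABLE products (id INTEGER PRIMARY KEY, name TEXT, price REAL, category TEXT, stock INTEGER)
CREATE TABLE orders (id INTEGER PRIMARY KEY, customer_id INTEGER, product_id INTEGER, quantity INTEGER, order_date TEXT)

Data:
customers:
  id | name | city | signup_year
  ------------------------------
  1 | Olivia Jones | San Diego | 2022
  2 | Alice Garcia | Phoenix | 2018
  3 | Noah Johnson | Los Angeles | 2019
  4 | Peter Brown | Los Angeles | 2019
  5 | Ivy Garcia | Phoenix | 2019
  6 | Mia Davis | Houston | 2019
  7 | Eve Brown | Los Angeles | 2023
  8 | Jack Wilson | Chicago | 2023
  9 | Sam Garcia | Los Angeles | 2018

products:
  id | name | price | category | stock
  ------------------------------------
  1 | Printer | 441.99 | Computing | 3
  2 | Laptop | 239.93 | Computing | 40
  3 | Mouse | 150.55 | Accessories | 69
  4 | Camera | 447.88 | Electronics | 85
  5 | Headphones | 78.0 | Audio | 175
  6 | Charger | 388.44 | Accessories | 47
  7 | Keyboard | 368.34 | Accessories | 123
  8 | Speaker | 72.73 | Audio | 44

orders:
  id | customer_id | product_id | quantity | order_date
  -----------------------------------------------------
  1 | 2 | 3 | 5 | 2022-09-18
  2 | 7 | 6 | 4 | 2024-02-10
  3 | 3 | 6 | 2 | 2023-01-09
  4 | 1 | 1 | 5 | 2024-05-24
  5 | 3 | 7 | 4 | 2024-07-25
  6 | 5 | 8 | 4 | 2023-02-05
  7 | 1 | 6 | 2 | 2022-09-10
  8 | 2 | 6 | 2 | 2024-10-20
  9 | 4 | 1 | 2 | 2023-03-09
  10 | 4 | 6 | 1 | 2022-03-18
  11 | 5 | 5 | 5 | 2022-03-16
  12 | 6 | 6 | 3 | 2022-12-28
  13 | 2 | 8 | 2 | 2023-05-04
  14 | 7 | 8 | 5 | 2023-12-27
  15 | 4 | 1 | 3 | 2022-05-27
SELECT customer_id, COUNT(*) AS order_count FROM orders GROUP BY customer_id HAVING COUNT(*) >= 2

Execution result:
customer_id | order_count
1 | 2
2 | 3
3 | 2
4 | 3
5 | 2
7 | 2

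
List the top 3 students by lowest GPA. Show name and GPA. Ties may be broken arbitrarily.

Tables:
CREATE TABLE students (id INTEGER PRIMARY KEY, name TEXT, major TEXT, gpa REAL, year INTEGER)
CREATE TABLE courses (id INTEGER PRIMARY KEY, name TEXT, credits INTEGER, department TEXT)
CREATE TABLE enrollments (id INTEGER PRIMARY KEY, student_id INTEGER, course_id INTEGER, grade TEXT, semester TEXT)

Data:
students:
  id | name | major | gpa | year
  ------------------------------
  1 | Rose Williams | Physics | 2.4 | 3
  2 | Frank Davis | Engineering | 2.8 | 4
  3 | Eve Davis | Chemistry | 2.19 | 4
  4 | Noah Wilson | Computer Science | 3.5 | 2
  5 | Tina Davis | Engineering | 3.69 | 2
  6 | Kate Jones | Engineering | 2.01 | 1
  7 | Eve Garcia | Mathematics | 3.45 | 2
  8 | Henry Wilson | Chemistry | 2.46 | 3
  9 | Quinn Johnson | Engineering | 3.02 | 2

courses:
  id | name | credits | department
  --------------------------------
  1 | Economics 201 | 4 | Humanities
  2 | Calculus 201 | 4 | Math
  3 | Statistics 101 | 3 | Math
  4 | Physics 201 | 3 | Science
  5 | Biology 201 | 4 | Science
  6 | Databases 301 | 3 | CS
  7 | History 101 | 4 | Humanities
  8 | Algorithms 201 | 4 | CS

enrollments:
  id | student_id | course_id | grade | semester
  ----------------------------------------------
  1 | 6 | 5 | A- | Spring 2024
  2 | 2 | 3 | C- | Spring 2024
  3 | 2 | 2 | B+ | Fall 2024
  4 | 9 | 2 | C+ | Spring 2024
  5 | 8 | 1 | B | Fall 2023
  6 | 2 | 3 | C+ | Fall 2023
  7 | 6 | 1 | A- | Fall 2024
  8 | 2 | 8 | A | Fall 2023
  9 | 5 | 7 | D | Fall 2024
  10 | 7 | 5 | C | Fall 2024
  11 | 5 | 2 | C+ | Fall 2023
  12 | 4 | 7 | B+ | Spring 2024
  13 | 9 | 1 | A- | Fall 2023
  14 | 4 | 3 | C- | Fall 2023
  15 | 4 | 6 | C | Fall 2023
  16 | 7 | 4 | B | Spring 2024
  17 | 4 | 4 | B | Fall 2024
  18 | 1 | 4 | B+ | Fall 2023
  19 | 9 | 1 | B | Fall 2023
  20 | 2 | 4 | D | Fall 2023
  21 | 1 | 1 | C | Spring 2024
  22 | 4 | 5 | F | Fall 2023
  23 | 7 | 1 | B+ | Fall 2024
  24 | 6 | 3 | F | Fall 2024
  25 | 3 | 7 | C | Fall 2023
SELECT name, gpa FROM students ORDER BY gpa ASC LIMIT 3

Execution result:
name | gpa
Kate Jones | 2.01
Eve Davis | 2.19
Rose Williams | 2.40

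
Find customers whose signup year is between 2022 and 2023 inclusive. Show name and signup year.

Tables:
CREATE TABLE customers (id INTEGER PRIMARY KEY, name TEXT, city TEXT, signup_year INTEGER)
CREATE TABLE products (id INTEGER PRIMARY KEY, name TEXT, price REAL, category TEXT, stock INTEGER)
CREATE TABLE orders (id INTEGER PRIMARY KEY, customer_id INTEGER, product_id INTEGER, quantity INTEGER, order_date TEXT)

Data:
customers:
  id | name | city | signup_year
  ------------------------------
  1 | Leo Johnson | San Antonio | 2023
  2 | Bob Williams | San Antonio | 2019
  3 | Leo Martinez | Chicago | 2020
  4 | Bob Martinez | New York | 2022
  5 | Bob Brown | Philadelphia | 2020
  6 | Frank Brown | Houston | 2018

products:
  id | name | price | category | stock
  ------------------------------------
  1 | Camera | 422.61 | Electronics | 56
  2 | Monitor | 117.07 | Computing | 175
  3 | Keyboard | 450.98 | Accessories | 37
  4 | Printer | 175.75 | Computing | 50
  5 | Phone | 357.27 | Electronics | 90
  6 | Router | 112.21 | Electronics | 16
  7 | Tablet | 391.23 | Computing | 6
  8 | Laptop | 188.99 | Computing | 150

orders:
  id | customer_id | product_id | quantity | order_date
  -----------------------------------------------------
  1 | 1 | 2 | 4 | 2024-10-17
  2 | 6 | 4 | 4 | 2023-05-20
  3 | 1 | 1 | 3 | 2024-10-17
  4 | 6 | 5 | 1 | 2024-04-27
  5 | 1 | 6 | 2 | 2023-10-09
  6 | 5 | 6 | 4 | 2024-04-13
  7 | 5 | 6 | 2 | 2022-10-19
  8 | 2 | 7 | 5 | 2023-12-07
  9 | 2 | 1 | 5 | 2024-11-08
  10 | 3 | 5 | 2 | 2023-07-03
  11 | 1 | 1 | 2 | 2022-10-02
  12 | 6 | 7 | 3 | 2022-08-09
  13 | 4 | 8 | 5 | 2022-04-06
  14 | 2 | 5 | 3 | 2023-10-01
SELECT name, signup_year FROM customers WHERE signup_year BETWEEN 2022 AND 2023

Execution result:
name | signup_year
Leo Johnson | 2023
Bob Martinez | 2022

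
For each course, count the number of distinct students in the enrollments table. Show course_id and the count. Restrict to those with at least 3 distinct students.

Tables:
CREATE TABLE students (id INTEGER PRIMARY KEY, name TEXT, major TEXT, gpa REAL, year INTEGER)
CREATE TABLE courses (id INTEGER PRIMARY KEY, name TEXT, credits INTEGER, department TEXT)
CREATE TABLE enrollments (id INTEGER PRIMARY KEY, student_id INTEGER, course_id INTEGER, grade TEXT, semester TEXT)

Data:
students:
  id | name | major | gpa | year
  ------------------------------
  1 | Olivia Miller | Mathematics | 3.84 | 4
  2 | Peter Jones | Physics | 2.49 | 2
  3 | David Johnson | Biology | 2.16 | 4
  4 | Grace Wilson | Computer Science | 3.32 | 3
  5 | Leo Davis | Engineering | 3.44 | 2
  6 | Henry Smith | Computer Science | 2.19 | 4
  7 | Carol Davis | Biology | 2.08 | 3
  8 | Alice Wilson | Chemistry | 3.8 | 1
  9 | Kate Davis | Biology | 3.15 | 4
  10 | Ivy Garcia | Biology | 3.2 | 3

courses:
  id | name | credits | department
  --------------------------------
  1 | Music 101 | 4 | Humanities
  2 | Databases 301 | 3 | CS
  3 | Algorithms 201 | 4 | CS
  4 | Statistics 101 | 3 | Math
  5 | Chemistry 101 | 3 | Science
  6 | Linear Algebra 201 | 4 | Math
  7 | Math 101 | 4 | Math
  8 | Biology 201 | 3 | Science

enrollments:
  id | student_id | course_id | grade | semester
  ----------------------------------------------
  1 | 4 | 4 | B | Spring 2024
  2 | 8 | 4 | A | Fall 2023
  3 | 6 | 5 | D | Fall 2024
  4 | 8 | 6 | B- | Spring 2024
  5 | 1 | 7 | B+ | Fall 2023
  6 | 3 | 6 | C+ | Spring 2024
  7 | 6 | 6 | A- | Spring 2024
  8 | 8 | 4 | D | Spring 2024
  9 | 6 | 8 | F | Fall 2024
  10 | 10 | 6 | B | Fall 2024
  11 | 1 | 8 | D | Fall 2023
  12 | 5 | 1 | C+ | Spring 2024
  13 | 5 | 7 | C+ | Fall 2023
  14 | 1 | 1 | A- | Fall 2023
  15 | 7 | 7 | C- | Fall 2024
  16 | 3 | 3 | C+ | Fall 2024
SELECT course_id, COUNT(DISTINCT student_id) AS distinct_student_count FROM enrollments GROUP BY course_id HAVING COUNT(DISTINCT student_id) >= 3

Execution result:
course_id | distinct_student_count
6 | 4
7 | 3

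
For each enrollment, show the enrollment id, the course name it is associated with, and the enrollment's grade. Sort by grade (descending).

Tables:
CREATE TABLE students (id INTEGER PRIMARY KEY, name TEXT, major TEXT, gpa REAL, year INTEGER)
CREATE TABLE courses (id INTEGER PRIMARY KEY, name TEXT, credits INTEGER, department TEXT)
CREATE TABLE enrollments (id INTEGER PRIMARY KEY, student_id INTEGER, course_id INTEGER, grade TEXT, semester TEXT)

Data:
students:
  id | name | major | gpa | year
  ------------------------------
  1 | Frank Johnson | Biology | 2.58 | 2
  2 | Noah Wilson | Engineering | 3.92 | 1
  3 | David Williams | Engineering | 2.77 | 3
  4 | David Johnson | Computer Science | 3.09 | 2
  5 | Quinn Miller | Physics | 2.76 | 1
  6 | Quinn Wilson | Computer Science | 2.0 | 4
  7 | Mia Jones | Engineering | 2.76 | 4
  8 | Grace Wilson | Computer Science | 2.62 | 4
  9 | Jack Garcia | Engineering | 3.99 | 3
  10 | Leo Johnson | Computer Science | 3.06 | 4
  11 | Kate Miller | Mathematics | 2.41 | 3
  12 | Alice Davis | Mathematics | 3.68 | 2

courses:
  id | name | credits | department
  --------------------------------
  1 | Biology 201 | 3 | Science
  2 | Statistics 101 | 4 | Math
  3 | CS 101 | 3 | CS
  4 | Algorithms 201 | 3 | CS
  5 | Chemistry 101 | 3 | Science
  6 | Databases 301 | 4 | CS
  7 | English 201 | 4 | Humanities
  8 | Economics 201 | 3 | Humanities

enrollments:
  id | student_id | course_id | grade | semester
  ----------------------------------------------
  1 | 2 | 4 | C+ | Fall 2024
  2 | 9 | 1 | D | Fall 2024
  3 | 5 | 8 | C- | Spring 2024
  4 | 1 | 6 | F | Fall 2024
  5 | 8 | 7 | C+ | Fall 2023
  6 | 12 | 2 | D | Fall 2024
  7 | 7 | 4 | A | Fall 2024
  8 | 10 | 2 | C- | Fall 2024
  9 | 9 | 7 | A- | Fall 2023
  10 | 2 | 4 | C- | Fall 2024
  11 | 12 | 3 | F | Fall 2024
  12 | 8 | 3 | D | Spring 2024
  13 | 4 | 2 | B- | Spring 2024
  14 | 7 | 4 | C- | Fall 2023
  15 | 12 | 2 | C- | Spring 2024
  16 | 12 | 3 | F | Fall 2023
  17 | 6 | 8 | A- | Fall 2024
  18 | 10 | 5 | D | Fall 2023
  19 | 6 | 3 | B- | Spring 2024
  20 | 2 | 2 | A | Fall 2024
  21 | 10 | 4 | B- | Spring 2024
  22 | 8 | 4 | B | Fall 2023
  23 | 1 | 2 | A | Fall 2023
SELECT c.id, p.name AS course, c.grade FROM enrollments c JOIN courses p ON c.course_id = p.id ORDER BY c.grade DESC

Execution result:
id | course | grade
4 | Databases 301 | F
11 | CS 101 | F
16 | CS 101 | F
2 | Biology 201 | D
6 | Statistics 101 | D
12 | CS 101 | D
18 | Chemistry 101 | D
3 | Economics 201 | C-
8 | Statistics 101 | C-
10 | Algorithms 201 | C-
14 | Algorithms 201 | C-
15 | Statistics 101 | C-
1 | Algorithms 201 | C+
5 | English 201 | C+
13 | Statistics 101 | B-
19 | CS 101 | B-
21 | Algorithms 201 | B-
22 | Algorithms 201 | B
9 | English 201 | A-
17 | Economics 201 | A-
7 | Algorithms 201 | A
20 | Statistics 101 | A
23 | Statistics 101 | A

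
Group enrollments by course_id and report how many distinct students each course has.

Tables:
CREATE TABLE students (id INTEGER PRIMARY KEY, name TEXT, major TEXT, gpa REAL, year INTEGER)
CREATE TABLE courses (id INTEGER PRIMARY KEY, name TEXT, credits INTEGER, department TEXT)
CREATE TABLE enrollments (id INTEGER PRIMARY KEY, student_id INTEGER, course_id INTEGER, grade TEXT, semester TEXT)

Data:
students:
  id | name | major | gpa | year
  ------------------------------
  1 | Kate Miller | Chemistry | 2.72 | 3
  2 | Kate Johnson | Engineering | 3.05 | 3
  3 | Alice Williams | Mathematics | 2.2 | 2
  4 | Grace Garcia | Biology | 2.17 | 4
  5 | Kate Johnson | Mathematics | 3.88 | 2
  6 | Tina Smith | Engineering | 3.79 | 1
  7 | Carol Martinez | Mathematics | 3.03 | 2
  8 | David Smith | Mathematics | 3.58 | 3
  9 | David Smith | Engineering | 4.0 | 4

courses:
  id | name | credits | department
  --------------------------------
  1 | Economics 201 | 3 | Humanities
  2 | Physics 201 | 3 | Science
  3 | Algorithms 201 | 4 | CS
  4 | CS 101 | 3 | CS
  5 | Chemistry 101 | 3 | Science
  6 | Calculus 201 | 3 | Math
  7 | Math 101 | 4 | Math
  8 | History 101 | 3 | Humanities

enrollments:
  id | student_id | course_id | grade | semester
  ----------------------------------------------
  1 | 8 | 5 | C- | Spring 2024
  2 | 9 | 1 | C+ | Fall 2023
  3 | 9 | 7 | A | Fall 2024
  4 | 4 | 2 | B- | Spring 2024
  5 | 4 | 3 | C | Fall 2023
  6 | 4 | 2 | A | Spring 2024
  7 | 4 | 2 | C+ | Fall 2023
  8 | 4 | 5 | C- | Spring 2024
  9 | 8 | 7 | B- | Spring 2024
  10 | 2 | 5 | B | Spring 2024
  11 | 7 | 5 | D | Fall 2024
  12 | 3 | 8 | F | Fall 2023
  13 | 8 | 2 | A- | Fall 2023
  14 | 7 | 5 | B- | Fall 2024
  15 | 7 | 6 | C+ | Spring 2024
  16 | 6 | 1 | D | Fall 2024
SELECT course_id, COUNT(DISTINCT student_id) AS distinct_student_count FROM enrollments GROUP BY course_id

Execution result:
course_id | distinct_student_count
1 | 2
2 | 2
3 | 1
5 | 4
6 | 1
7 | 2
8 | 1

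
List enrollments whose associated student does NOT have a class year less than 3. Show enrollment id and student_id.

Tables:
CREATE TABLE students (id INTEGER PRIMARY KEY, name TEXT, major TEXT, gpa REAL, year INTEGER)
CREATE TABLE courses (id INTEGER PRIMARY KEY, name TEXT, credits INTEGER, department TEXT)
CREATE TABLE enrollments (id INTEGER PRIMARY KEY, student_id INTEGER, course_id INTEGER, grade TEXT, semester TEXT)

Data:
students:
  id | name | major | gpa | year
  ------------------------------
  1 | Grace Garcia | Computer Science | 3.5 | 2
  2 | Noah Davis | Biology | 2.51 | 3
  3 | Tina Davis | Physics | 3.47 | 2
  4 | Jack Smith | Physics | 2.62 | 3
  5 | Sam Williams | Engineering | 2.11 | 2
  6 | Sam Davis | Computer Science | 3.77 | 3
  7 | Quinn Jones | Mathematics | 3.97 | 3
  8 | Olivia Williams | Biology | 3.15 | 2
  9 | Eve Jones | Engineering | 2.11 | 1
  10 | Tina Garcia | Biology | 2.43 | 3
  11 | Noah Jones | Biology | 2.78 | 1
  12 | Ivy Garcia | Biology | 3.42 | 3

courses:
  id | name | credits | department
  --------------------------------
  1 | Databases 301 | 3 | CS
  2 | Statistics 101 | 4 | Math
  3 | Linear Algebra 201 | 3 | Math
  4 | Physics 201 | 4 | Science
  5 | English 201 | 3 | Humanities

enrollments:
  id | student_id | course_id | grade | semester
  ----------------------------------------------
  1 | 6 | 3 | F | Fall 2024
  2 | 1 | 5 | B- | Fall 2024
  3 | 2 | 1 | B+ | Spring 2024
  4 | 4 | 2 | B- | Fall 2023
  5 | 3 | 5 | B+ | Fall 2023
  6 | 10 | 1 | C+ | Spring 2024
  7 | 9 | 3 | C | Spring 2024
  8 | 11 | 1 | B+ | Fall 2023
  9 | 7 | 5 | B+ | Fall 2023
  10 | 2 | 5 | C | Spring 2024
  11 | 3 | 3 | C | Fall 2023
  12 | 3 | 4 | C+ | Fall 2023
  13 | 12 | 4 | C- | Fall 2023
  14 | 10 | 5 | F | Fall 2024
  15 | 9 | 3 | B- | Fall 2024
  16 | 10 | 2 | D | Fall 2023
SELECT id, student_id FROM enrollments WHERE student_id NOT IN (SELECT id FROM students WHERE year < 3)

Execution result:
id | student_id
1 | 6
3 | 2
4 | 4
6 | 10
9 | 7
10 | 2
13 | 12
14 | 10
16 | 10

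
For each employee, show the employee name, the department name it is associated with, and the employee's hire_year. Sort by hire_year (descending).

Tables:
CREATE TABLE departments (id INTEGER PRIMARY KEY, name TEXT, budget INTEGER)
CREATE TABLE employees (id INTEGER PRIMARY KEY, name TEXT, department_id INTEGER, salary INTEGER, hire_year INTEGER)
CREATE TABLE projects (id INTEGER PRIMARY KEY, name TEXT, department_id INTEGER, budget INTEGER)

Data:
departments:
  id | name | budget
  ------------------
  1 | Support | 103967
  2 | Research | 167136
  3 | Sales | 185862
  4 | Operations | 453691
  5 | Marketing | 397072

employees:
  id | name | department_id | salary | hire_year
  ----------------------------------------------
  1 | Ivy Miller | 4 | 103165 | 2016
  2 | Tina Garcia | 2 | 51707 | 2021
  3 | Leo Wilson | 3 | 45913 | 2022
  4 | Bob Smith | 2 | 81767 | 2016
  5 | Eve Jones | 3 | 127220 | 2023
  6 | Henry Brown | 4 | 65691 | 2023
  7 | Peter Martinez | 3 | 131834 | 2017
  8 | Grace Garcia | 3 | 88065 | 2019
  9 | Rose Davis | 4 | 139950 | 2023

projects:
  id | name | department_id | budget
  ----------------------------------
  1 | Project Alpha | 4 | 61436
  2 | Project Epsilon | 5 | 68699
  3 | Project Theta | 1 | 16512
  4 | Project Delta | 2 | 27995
SELECT c.name, p.name AS department, c.hire_year FROM employees c JOIN departments p ON c.department_id = p.id ORDER BY c.hire_year DESC

Execution result:
name | department | hire_year
Eve Jones | Sales | 2023
Henry Brown | Operations | 2023
Rose Davis | Operations | 2023
Leo Wilson | Sales | 2022
Tina Garcia | Research | 2021
Grace Garcia | Sales | 2019
Peter Martinez | Sales | 2017
Ivy Miller | Operations | 2016
Bob Smith | Research | 2016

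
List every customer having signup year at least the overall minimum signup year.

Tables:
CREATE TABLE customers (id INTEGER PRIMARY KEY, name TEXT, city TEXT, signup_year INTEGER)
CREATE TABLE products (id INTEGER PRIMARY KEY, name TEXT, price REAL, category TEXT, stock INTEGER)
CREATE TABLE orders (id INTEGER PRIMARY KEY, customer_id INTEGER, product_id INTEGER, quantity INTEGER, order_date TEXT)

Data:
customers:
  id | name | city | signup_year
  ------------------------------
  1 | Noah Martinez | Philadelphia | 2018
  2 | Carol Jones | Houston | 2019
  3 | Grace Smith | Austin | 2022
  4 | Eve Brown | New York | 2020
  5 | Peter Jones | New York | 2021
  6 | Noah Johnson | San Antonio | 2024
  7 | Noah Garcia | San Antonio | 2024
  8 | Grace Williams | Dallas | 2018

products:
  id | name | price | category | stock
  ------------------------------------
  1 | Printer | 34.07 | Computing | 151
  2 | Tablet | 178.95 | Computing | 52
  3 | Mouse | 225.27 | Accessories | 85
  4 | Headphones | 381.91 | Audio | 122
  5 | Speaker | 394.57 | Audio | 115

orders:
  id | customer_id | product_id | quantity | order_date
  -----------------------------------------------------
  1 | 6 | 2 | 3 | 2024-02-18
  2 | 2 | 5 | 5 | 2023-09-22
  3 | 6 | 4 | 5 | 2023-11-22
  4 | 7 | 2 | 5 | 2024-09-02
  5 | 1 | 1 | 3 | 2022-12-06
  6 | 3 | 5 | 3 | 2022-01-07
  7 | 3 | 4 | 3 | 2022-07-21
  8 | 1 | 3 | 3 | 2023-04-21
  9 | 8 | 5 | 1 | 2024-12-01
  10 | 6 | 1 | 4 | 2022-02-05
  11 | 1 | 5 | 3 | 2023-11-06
SELECT name, signup_year FROM customers WHERE signup_year >= (SELECT MIN(signup_year) FROM customers)

Execution result:
name | signup_year
Noah Martinez | 2018
Carol Jones | 2019
Grace Smith | 2022
Eve Brown | 2020
Peter Jones | 2021
Noah Johnson | 2024
Noah Garcia | 2024
Grace Williams | 2018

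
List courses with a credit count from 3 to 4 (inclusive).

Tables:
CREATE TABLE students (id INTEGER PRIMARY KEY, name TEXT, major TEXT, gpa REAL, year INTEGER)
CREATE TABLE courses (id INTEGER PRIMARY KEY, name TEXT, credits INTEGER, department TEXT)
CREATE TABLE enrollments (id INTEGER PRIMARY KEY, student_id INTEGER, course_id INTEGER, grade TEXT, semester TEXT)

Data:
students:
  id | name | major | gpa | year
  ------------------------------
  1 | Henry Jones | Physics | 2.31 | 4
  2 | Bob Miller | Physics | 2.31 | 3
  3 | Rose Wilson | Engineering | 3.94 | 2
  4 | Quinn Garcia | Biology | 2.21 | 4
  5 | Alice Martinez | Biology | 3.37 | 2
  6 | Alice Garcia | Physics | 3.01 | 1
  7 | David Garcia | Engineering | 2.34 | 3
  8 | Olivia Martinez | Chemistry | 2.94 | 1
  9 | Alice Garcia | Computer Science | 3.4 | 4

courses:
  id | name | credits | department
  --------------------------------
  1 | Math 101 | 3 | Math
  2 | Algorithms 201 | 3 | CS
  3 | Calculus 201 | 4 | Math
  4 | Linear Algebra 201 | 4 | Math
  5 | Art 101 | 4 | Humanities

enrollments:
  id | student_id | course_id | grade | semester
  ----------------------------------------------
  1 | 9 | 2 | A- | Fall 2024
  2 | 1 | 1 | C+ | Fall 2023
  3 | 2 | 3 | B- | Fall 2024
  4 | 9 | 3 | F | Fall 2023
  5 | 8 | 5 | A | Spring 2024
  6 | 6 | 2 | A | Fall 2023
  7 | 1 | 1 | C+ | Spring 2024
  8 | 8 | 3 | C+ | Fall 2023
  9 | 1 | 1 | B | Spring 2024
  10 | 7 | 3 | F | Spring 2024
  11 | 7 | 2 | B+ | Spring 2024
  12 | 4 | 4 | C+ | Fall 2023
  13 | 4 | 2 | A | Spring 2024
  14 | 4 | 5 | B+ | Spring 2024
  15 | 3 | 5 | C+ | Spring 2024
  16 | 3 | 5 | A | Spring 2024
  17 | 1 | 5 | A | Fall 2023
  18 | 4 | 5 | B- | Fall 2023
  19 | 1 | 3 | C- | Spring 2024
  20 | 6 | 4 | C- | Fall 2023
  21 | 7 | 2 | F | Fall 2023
SELECT name, credits FROM courses WHERE credits BETWEEN 3 AND 4

Execution result:
name | credits
Math 101 | 3
Algorithms 201 | 3
Calculus 201 | 4
Linear Algebra 201 | 4
Art 101 | 4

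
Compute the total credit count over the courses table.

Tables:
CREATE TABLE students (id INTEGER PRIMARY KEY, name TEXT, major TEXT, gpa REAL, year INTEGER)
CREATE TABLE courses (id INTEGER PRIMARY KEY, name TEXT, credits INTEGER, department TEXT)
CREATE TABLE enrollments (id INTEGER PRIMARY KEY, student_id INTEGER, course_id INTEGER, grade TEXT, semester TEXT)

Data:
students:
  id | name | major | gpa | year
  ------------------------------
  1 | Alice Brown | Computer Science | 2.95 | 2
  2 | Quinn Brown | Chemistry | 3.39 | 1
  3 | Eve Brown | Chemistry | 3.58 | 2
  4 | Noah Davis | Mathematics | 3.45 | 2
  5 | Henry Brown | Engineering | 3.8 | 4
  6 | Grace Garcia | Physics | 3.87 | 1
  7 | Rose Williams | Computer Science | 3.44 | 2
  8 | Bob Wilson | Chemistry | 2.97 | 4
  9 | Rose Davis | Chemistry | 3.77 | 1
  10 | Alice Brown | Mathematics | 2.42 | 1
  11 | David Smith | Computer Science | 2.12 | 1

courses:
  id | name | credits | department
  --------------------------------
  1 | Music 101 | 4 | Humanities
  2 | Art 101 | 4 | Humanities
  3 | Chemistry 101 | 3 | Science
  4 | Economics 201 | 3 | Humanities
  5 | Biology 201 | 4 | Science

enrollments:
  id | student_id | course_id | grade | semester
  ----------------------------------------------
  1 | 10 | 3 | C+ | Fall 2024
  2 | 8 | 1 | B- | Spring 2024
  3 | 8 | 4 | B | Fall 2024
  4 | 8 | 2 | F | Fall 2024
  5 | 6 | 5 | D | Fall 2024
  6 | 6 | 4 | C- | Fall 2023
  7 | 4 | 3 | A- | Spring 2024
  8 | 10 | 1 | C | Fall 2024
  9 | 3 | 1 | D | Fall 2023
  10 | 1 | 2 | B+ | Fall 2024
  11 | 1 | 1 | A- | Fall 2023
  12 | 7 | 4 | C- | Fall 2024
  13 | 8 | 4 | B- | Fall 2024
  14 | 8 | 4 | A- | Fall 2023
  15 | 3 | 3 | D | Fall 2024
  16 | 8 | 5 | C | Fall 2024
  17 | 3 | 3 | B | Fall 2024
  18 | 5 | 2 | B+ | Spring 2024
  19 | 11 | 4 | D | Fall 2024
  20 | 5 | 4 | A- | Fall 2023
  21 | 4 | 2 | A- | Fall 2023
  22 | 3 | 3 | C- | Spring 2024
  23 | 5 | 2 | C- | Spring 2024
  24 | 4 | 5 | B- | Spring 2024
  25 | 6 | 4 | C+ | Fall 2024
SELECT SUM(credits) FROM courses

Execution result:
18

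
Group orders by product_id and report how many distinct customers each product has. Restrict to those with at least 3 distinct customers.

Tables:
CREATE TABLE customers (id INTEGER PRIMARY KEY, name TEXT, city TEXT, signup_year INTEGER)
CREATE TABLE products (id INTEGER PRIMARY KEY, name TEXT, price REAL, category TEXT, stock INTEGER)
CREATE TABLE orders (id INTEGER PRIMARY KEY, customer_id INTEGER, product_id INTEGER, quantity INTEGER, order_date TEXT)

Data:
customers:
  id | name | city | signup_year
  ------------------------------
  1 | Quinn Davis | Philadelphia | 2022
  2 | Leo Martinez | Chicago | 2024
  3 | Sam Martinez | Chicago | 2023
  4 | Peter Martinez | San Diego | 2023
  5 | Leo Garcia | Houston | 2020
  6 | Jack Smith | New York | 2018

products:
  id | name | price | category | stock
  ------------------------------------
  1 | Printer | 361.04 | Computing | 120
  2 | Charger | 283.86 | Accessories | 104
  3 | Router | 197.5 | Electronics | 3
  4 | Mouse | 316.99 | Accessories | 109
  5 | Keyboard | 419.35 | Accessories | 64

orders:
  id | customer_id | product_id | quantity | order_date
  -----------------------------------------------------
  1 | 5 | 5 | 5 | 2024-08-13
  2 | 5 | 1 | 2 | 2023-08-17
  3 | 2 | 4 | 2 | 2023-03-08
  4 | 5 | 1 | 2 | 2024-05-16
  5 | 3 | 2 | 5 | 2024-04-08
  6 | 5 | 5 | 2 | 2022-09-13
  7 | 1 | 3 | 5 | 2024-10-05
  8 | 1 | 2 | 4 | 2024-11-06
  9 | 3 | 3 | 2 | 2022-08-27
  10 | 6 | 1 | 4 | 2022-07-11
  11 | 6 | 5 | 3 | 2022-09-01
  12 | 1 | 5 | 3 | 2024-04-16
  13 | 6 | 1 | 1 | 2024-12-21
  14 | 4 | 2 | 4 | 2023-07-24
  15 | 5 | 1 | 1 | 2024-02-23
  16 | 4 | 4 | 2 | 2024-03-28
SELECT product_id, COUNT(DISTINCT customer_id) AS distinct_customer_count FROM orders GROUP BY product_id HAVING COUNT(DISTINCT customer_id) >= 3

Execution result:
product_id | distinct_customer_count
2 | 3
5 | 3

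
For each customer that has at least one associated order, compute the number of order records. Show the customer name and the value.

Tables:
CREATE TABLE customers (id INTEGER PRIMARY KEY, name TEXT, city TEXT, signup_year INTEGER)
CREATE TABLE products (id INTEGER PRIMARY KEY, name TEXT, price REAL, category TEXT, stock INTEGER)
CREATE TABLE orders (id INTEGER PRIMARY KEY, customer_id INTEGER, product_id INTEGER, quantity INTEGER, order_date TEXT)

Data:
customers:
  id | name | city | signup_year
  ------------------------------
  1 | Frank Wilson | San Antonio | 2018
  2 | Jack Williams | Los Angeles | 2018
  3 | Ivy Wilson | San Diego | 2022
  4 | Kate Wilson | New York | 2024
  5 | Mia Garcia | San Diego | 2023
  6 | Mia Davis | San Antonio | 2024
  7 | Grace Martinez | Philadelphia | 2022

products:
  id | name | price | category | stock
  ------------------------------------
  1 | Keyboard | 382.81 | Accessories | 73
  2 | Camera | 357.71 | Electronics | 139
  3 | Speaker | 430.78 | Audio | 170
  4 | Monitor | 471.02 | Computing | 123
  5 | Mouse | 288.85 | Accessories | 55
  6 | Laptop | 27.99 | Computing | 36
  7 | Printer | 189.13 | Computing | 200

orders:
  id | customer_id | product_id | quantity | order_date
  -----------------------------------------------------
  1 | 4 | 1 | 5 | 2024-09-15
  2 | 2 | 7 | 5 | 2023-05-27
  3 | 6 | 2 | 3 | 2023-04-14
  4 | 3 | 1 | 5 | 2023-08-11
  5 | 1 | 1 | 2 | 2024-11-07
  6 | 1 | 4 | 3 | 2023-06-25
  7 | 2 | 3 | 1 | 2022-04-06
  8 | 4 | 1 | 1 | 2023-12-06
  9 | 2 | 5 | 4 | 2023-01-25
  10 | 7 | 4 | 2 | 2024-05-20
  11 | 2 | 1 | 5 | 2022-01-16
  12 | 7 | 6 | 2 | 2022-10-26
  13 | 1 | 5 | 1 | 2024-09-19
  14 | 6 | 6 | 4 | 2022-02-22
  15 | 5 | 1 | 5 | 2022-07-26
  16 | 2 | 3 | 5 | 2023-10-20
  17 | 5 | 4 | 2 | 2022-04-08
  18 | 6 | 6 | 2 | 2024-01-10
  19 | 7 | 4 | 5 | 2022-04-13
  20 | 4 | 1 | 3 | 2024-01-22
SELECT p.name, COUNT(*) AS n FROM orders c JOIN customers p ON c.customer_id = p.id GROUP BY p.id, p.name

Execution result:
name | n
Frank Wilson | 3
Jack Williams | 5
Ivy Wilson | 1
Kate Wilson | 3
Mia Garcia | 2
Mia Davis | 3
Grace Martinez | 3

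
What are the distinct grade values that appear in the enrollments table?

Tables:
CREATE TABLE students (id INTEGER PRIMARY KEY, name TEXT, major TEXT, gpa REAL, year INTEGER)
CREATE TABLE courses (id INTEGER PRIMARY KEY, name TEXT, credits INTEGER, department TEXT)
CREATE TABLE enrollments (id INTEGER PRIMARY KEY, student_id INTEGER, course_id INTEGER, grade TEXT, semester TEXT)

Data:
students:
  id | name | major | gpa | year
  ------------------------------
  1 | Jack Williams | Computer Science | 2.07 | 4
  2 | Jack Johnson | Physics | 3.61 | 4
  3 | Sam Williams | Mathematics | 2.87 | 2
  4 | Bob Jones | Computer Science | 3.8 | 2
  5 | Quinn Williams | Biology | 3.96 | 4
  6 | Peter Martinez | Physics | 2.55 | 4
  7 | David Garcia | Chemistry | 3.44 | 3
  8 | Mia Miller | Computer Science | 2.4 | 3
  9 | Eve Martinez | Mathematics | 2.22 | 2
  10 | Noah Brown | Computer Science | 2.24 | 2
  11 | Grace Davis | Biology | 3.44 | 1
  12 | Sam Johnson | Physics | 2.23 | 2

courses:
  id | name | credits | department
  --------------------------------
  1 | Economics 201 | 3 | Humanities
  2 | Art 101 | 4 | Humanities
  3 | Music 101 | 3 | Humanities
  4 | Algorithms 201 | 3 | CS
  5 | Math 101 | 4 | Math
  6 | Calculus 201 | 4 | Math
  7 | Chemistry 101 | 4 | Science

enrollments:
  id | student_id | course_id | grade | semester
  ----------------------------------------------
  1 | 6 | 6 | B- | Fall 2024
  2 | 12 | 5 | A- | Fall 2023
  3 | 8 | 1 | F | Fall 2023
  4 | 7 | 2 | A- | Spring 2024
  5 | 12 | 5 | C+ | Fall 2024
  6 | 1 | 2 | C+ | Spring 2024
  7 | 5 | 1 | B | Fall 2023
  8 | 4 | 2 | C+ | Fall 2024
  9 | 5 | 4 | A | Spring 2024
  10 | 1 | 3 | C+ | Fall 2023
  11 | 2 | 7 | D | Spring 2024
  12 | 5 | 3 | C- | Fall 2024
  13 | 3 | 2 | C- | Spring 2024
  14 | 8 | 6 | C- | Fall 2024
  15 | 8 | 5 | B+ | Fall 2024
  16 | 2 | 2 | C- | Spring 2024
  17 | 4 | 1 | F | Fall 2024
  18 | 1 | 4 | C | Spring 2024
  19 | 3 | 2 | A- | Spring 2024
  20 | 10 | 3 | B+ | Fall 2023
SELECT DISTINCT grade FROM enrollments

Execution result:
grade
B-
A-
F
C+
B
A
D
C-
B+
C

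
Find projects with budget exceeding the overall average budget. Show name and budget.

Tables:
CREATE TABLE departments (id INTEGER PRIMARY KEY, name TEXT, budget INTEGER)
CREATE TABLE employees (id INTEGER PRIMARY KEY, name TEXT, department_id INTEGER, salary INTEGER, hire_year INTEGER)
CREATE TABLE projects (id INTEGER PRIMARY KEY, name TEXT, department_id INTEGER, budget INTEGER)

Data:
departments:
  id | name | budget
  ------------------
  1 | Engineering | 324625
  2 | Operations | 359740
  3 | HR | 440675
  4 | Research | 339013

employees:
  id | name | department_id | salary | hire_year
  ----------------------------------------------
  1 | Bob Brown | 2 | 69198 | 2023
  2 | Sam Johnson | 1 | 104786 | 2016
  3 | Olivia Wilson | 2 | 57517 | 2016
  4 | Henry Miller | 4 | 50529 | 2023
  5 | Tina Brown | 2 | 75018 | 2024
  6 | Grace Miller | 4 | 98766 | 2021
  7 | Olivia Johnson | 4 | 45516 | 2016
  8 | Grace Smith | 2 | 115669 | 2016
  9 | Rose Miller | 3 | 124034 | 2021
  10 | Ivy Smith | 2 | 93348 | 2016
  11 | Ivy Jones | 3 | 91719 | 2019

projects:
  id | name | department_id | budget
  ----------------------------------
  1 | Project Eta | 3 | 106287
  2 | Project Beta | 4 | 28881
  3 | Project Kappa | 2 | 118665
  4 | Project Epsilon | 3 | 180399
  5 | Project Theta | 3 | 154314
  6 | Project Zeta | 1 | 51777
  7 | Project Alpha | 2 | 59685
SELECT name, budget FROM projects WHERE budget > (SELECT AVG(budget) FROM projects)

Execution result:
name | budget
Project Eta | 106287
Project Kappa | 118665
Project Epsilon | 180399
Project Theta | 154314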